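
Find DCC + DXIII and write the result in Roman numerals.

DCC = 700
DXIII = 513
700 + 513 = 1213

MCCXIII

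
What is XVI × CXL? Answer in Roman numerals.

XVI = 16
CXL = 140
16 × 140 = 2240

MMCCXL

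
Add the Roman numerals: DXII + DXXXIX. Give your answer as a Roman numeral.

DXII = 512
DXXXIX = 539
512 + 539 = 1051

MLI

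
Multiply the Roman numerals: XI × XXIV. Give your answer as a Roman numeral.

XI = 11
XXIV = 24
11 × 24 = 264

CCLXIV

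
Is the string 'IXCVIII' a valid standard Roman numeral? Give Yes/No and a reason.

'IXCVIII': I (position 1) comes before the larger symbol C (position 3) without being directly in front of it as a subtractive pair; apart from IV, IX, XL, XC, CD and CM, symbols must go from largest to smallest

No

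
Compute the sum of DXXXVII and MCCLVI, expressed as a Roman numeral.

DXXXVII = 537
MCCLVI = 1256
537 + 1256 = 1793

MDCCXCIII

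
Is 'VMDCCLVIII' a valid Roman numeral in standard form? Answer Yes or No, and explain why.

'VMDCCLVIII': V should not appear more than once

No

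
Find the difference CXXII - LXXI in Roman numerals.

CXXII = 122
LXXI = 71
122 - 71 = 51

LI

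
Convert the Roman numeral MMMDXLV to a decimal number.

MMMDXLV: M=1000, M=1000, M=1000, D=500, XL=40, V=5
1000 + 1000 + 1000 + 500 + 40 + 5 = 3545

3545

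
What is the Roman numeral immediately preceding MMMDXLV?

MMMDXLV = 3545, so the previous integer is 3545 - 1 = 3544

MMMDXLIV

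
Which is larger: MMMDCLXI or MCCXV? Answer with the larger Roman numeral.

MMMDCLXI = 3661
MCCXV = 1215
3661 is larger

MMMDCLXI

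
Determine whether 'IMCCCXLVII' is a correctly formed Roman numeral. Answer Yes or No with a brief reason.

'IMCCCXLVII': Invalid subtractive combination: IM

No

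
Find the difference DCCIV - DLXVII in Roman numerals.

DCCIV = 704
DLXVII = 567
704 - 567 = 137

CXXXVII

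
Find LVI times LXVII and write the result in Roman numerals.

LVI = 56
LXVII = 67
56 × 67 = 3752

MMMDCCLII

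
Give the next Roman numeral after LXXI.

LXXI = 71; next is 72

LXXII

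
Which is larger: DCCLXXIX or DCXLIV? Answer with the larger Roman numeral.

DCCLXXIX = 779
DCXLIV = 644
779 is larger

DCCLXXIX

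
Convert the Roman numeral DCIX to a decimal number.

DCIX: D=500, C=100, IX=9
500 + 100 + 9 = 609

609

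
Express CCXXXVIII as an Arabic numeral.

CCXXXVIII: C=100, C=100, X=10, X=10, X=10, V=5, I=1, I=1, I=1
100 + 100 + 10 + 10 + 10 + 5 + 1 + 1 + 1 = 238

238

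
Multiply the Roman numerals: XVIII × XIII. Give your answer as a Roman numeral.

XVIII = 18
XIII = 13
18 × 13 = 234

CCXXXIV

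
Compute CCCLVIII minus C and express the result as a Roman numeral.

CCCLVIII = 358
C = 100
358 - 100 = 258

CCLVIII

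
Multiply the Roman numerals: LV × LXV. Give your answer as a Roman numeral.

LV = 55
LXV = 65
55 × 65 = 3575

MMMDLXXV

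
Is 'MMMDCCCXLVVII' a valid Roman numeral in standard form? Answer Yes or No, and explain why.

'MMMDCCCXLVVII': V should not appear more than once

No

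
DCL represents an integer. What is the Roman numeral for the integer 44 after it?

DCL = 650
650 + 44 = 694

DCXCIV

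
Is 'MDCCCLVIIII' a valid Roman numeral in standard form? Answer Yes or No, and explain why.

'MDCCCLVIIII': More than 3 consecutive I's

No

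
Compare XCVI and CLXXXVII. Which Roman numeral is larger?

XCVI = 96
CLXXXVII = 187
187 is larger

CLXXXVII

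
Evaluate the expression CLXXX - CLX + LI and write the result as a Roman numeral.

CLXXX = 180, CLX = 160, LI = 51
180 - 160 = 20
20 + 51 = 71

LXXI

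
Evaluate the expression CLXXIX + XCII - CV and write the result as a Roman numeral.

CLXXIX = 179, XCII = 92, CV = 105
179 + 92 = 271
271 - 105 = 166

CLXVI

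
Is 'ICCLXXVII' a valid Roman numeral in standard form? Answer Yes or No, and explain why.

'ICCLXXVII': Invalid subtractive combination: IC

No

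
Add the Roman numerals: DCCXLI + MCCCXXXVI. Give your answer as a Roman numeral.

DCCXLI = 741
MCCCXXXVI = 1336
741 + 1336 = 2077

MMLXXVII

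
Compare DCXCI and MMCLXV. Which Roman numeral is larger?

DCXCI = 691
MMCLXV = 2165
2165 is larger

MMCLXV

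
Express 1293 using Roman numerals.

Convert 1293 to Roman numerals:
  1293 contains 1×1000 (M)
  293 contains 2×100 (CC)
  93 contains 1×90 (XC)
  3 contains 3×1 (III)

MCCXCIII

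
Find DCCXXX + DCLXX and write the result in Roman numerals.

DCCXXX = 730
DCLXX = 670
730 + 670 = 1400

MCD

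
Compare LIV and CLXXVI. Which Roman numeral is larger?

LIV = 54
CLXXVI = 176
176 is larger

CLXXVI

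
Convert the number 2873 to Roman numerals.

Convert 2873 to Roman numerals:
  2873 contains 2×1000 (MM)
  873 contains 1×500 (D)
  373 contains 3×100 (CCC)
  73 contains 1×50 (L)
  23 contains 2×10 (XX)
  3 contains 3×1 (III)

MMDCCCLXXIII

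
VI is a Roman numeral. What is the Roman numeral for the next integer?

VI = 6; next is 7

VII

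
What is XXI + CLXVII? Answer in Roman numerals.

XXI = 21
CLXVII = 167
21 + 167 = 188

CLXXXVIII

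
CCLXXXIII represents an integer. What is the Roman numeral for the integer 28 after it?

CCLXXXIII = 283
283 + 28 = 311

CCCXI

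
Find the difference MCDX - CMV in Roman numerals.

MCDX = 1410
CMV = 905
1410 - 905 = 505

DV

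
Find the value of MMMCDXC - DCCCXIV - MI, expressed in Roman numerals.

MMMCDXC = 3490, DCCCXIV = 814, MI = 1001
3490 - 814 = 2676
2676 - 1001 = 1675

MDCLXXV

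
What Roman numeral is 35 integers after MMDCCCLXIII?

MMDCCCLXIII = 2863
2863 + 35 = 2898

MMDCCCXCVIII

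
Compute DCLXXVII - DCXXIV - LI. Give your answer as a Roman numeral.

DCLXXVII = 677, DCXXIV = 624, LI = 51
677 - 624 = 53
53 - 51 = 2

II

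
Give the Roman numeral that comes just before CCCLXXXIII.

CCCLXXXIII = 383; previous is 382

CCCLXXXII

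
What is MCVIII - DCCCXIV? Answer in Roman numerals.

MCVIII = 1108
DCCCXIV = 814
1108 - 814 = 294

CCXCIV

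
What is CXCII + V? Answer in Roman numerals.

CXCII = 192
V = 5
192 + 5 = 197

CXCVII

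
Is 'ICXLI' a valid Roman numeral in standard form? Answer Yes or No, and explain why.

'ICXLI': Invalid subtractive combination: IC

No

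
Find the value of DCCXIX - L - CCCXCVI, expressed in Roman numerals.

DCCXIX = 719, L = 50, CCCXCVI = 396
719 - 50 = 669
669 - 396 = 273

CCLXXIII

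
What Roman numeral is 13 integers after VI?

VI = 6
6 + 13 = 19

XIX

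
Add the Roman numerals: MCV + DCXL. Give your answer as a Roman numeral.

MCV = 1105
DCXL = 640
1105 + 640 = 1745

MDCCXLV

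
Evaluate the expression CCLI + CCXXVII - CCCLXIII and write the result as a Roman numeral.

CCLI = 251, CCXXVII = 227, CCCLXIII = 363
251 + 227 = 478
478 - 363 = 115

CXV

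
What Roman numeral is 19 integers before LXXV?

LXXV = 75
75 - 19 = 56

LVI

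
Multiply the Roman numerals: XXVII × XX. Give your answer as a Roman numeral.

XXVII = 27
XX = 20
27 × 20 = 540

DXL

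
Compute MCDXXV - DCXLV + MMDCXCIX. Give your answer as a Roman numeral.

MCDXXV = 1425, DCXLV = 645, MMDCXCIX = 2699
1425 - 645 = 780
780 + 2699 = 3479

MMMCDLXXIX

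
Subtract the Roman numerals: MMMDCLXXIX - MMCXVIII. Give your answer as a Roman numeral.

MMMDCLXXIX = 3679
MMCXVIII = 2118
3679 - 2118 = 1561

MDLXI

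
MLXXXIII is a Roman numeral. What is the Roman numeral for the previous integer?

MLXXXIII = 1083, so the previous integer is 1083 - 1 = 1082

MLXXXII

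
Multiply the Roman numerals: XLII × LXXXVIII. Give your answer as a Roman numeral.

XLII = 42
LXXXVIII = 88
42 × 88 = 3696

MMMDCXCVI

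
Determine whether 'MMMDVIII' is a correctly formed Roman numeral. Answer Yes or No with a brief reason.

'MMMDVIII': Check the rules: uses only the symbols I, V, X, L, C, D, M; no symbol is repeated more than three times in a row; V, L and D each appear at most once; no smaller symbol precedes a larger one (values never increase from left to right). Value: M (1000) + M (1000) + M (1000) + D (500) + V (5) + I (1) + I (1) + I (1) = 3508. So it is a valid standard Roman numeral.

Yes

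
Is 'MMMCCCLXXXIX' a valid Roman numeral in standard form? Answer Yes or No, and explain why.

'MMMCCCLXXXIX': Check the rules: uses only the symbols I, V, X, L, C, D, M; no symbol is repeated more than three times in a row; V, L and D each appear at most once; the only place a smaller symbol precedes a larger one is the allowed subtractive pair IX, the symbol right after such a pair (if any) is smaller than the pair's first symbol, and otherwise the values never increase from left to right. Value: M (1000) + M (1000) + M (1000) + C (100) + C (100) + C (100) + L (50) + X (10) + X (10) + X (10) + IX (9) = 3389. So it is a valid standard Roman numeral.

Yes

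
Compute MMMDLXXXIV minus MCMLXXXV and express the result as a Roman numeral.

MMMDLXXXIV = 3584
MCMLXXXV = 1985
3584 - 1985 = 1599

MDXCIX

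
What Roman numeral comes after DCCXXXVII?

DCCXXXVII = 737, so the next integer is 737 + 1 = 738

DCCXXXVIII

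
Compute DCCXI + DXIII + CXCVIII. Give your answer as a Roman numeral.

DCCXI = 711, DXIII = 513, CXCVIII = 198
711 + 513 = 1224
1224 + 198 = 1422

MCDXXII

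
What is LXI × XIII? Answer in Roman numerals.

LXI = 61
XIII = 13
61 × 13 = 793

DCCXCIII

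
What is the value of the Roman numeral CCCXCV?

CCCXCV: C=100, C=100, C=100, XC=90, V=5
100 + 100 + 100 + 90 + 5 = 395

395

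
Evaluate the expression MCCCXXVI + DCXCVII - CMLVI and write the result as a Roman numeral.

MCCCXXVI = 1326, DCXCVII = 697, CMLVI = 956
1326 + 697 = 2023
2023 - 956 = 1067

MLXVII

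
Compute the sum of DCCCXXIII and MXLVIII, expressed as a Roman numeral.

DCCCXXIII = 823
MXLVIII = 1048
823 + 1048 = 1871

MDCCCLXXI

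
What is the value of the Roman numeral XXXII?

XXXII: X=10, X=10, X=10, I=1, I=1
10 + 10 + 10 + 1 + 1 = 32

32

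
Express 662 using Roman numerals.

Convert 662 to Roman numerals:
  662 contains 1×500 (D)
  162 contains 1×100 (C)
  62 contains 1×50 (L)
  12 contains 1×10 (X)
  2 contains 2×1 (II)

DCLXII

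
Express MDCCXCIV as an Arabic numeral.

MDCCXCIV: M=1000, D=500, C=100, C=100, XC=90, IV=4
1000 + 500 + 100 + 100 + 90 + 4 = 1794

1794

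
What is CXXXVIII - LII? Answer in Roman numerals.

CXXXVIII = 138
LII = 52
138 - 52 = 86

LXXXVI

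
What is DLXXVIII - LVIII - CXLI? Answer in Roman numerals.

DLXXVIII = 578, LVIII = 58, CXLI = 141
578 - 58 = 520
520 - 141 = 379

CCCLXXIX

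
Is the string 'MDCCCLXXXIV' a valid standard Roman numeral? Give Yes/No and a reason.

'MDCCCLXXXIV': Check the rules: uses only the symbols I, V, X, L, C, D, M; no symbol is repeated more than three times in a row; V, L and D each appear at most once; the only place a smaller symbol precedes a larger one is the allowed subtractive pair IV, the symbol right after such a pair (if any) is smaller than the pair's first symbol, and otherwise the values never increase from left to right. Value: M (1000) + D (500) + C (100) + C (100) + C (100) + L (50) + X (10) + X (10) + X (10) + IV (4) = 1884. So it is a valid standard Roman numeral.

Yes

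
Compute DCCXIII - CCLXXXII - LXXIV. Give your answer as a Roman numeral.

DCCXIII = 713, CCLXXXII = 282, LXXIV = 74
713 - 282 = 431
431 - 74 = 357

CCCLVII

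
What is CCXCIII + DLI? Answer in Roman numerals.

CCXCIII = 293
DLI = 551
293 + 551 = 844

DCCCXLIV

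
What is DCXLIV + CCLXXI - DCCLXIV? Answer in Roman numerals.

DCXLIV = 644, CCLXXI = 271, DCCLXIV = 764
644 + 271 = 915
915 - 764 = 151

CLI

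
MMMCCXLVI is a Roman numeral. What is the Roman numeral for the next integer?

MMMCCXLVI = 3246, so the next integer is 3246 + 1 = 3247

MMMCCXLVII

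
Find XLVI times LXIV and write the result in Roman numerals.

XLVI = 46
LXIV = 64
46 × 64 = 2944

MMCMXLIV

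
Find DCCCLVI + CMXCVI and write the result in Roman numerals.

DCCCLVI = 856
CMXCVI = 996
856 + 996 = 1852

MDCCCLII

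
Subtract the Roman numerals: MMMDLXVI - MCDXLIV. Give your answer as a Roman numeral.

MMMDLXVI = 3566
MCDXLIV = 1444
3566 - 1444 = 2122

MMCXXII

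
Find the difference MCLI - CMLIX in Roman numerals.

MCLI = 1151
CMLIX = 959
1151 - 959 = 192

CXCII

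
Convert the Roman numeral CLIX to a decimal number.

CLIX: C=100, L=50, IX=9
100 + 50 + 9 = 159

159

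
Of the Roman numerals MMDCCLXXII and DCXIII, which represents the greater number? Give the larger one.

MMDCCLXXII = 2772
DCXIII = 613
2772 is larger

MMDCCLXXII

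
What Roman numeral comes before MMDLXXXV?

MMDLXXXV = 2585, so the previous integer is 2585 - 1 = 2584

MMDLXXXIV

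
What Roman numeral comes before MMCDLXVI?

MMCDLXVI = 2466, so the previous integer is 2466 - 1 = 2465

MMCDLXV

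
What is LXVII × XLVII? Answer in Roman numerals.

LXVII = 67
XLVII = 47
67 × 47 = 3149

MMMCXLIX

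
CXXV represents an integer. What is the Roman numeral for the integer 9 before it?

CXXV = 125
125 - 9 = 116

CXVI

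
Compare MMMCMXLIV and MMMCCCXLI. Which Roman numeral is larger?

MMMCMXLIV = 3944
MMMCCCXLI = 3341
3944 is larger

MMMCMXLIV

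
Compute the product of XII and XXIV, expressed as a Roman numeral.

XII = 12
XXIV = 24
12 × 24 = 288

CCLXXXVIII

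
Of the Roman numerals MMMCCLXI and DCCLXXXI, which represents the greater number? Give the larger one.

MMMCCLXI = 3261
DCCLXXXI = 781
3261 is larger

MMMCCLXI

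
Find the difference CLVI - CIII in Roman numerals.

CLVI = 156
CIII = 103
156 - 103 = 53

LIII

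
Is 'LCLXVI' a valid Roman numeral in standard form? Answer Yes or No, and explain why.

'LCLXVI': L should not appear more than once

No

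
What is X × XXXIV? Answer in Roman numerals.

X = 10
XXXIV = 34
10 × 34 = 340

CCCXL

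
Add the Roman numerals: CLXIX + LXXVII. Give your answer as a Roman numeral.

CLXIX = 169
LXXVII = 77
169 + 77 = 246

CCXLVI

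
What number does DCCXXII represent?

DCCXXII: D=500, C=100, C=100, X=10, X=10, I=1, I=1
500 + 100 + 100 + 10 + 10 + 1 + 1 = 722

722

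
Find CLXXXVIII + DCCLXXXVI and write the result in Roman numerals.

CLXXXVIII = 188
DCCLXXXVI = 786
188 + 786 = 974

CMLXXIV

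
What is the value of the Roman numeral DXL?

DXL: D=500, XL=40
500 + 40 = 540

540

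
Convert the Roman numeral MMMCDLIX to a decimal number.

MMMCDLIX: M=1000, M=1000, M=1000, CD=400, L=50, IX=9
1000 + 1000 + 1000 + 400 + 50 + 9 = 3459

3459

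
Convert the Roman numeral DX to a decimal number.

DX: D=500, X=10
500 + 10 = 510

510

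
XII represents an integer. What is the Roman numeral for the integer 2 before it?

XII = 12
12 - 2 = 10

X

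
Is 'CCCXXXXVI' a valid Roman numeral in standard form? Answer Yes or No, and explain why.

'CCCXXXXVI': More than 3 consecutive X's

No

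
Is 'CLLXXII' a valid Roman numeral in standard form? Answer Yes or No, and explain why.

'CLLXXII': L should not appear more than once

No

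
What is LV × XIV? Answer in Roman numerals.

LV = 55
XIV = 14
55 × 14 = 770

DCCLXX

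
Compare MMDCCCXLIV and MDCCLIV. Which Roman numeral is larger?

MMDCCCXLIV = 2844
MDCCLIV = 1754
2844 is larger

MMDCCCXLIV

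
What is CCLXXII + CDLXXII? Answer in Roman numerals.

CCLXXII = 272
CDLXXII = 472
272 + 472 = 744

DCCXLIV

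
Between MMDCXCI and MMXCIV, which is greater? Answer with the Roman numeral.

MMDCXCI = 2691
MMXCIV = 2094
2691 is larger

MMDCXCI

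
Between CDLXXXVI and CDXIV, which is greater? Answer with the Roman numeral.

CDLXXXVI = 486
CDXIV = 414
486 is larger

CDLXXXVI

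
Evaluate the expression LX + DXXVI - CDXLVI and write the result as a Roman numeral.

LX = 60, DXXVI = 526, CDXLVI = 446
60 + 526 = 586
586 - 446 = 140

CXL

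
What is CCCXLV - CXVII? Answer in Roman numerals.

CCCXLV = 345
CXVII = 117
345 - 117 = 228

CCXXVIII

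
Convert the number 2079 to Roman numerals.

Convert 2079 to Roman numerals:
  2079 contains 2×1000 (MM)
  79 contains 1×50 (L)
  29 contains 2×10 (XX)
  9 contains 1×9 (IX)

MMLXXIX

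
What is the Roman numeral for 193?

Convert 193 to Roman numerals:
  193 contains 1×100 (C)
  93 contains 1×90 (XC)
  3 contains 3×1 (III)

CXCIII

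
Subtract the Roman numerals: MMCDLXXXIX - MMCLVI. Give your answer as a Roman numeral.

MMCDLXXXIX = 2489
MMCLVI = 2156
2489 - 2156 = 333

CCCXXXIII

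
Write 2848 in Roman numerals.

Convert 2848 to Roman numerals:
  2848 contains 2×1000 (MM)
  848 contains 1×500 (D)
  348 contains 3×100 (CCC)
  48 contains 1×40 (XL)
  8 contains 1×5 (V)
  3 contains 3×1 (III)

MMDCCCXLVIII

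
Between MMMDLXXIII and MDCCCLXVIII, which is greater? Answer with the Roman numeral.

MMMDLXXIII = 3573
MDCCCLXVIII = 1868
3573 is larger

MMMDLXXIII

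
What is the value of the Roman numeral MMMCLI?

MMMCLI: M=1000, M=1000, M=1000, C=100, L=50, I=1
1000 + 1000 + 1000 + 100 + 50 + 1 = 3151

3151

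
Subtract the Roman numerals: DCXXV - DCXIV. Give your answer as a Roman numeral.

DCXXV = 625
DCXIV = 614
625 - 614 = 11

XI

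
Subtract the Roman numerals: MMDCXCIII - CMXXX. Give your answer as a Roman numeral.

MMDCXCIII = 2693
CMXXX = 930
2693 - 930 = 1763

MDCCLXIII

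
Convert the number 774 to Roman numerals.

Convert 774 to Roman numerals:
  774 contains 1×500 (D)
  274 contains 2×100 (CC)
  74 contains 1×50 (L)
  24 contains 2×10 (XX)
  4 contains 1×4 (IV)

DCCLXXIV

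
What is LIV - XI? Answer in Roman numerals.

LIV = 54
XI = 11
54 - 11 = 43

XLIII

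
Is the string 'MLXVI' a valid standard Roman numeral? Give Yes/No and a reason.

'MLXVI': Check the rules: uses only the symbols I, V, X, L, C, D, M; no symbol is repeated more than three times in a row; V, L and D each appear at most once; no smaller symbol precedes a larger one (values never increase from left to right). Value: M (1000) + L (50) + X (10) + V (5) + I (1) = 1066. So it is a valid standard Roman numeral.

Yes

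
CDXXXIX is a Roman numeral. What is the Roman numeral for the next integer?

CDXXXIX = 439, so the next integer is 439 + 1 = 440

CDXL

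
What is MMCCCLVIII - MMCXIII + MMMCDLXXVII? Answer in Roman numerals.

MMCCCLVIII = 2358, MMCXIII = 2113, MMMCDLXXVII = 3477
2358 - 2113 = 245
245 + 3477 = 3722

MMMDCCXXII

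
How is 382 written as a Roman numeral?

Convert 382 to Roman numerals:
  382 contains 3×100 (CCC)
  82 contains 1×50 (L)
  32 contains 3×10 (XXX)
  2 contains 2×1 (II)

CCCLXXXII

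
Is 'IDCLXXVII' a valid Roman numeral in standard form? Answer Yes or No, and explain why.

'IDCLXXVII': Invalid subtractive combination: ID

No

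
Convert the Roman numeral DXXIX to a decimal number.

DXXIX: D=500, X=10, X=10, IX=9
500 + 10 + 10 + 9 = 529

529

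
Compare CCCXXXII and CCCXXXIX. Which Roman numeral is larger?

CCCXXXII = 332
CCCXXXIX = 339
339 is larger

CCCXXXIX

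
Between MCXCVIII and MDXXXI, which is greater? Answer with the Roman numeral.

MCXCVIII = 1198
MDXXXI = 1531
1531 is larger

MDXXXI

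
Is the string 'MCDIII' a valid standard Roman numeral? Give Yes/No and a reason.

'MCDIII': Check the rules: uses only the symbols I, V, X, L, C, D, M; no symbol is repeated more than three times in a row; V, L and D each appear at most once; the only place a smaller symbol precedes a larger one is the allowed subtractive pair CD, the symbol right after such a pair (if any) is smaller than the pair's first symbol, and otherwise the values never increase from left to right. Value: M (1000) + CD (400) + I (1) + I (1) + I (1) = 1403. So it is a valid standard Roman numeral.

Yes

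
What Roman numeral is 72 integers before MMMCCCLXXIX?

MMMCCCLXXIX = 3379
3379 - 72 = 3307

MMMCCCVII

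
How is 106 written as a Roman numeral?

Convert 106 to Roman numerals:
  106 contains 1×100 (C)
  6 contains 1×5 (V)
  1 contains 1×1 (I)

CVI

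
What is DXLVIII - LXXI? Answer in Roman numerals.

DXLVIII = 548
LXXI = 71
548 - 71 = 477

CDLXXVII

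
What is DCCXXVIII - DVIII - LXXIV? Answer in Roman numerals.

DCCXXVIII = 728, DVIII = 508, LXXIV = 74
728 - 508 = 220
220 - 74 = 146

CXLVI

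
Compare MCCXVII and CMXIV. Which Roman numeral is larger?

MCCXVII = 1217
CMXIV = 914
1217 is larger

MCCXVII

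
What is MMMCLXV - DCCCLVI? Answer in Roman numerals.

MMMCLXV = 3165
DCCCLVI = 856
3165 - 856 = 2309

MMCCCIX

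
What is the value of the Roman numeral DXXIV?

DXXIV: D=500, X=10, X=10, IV=4
500 + 10 + 10 + 4 = 524

524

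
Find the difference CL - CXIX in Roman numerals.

CL = 150
CXIX = 119
150 - 119 = 31

XXXI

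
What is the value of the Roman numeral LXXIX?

LXXIX: L=50, X=10, X=10, IX=9
50 + 10 + 10 + 9 = 79

79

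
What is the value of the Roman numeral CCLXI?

CCLXI: C=100, C=100, L=50, X=10, I=1
100 + 100 + 50 + 10 + 1 = 261

261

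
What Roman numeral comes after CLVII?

CLVII = 157; next is 158

CLVIII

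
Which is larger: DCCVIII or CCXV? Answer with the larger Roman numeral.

DCCVIII = 708
CCXV = 215
708 is larger

DCCVIII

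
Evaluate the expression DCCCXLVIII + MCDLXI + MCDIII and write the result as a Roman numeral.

DCCCXLVIII = 848, MCDLXI = 1461, MCDIII = 1403
848 + 1461 = 2309
2309 + 1403 = 3712

MMMDCCXII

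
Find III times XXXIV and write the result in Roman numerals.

III = 3
XXXIV = 34
3 × 34 = 102

CII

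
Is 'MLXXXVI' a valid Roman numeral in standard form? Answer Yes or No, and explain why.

'MLXXXVI': Check the rules: uses only the symbols I, V, X, L, C, D, M; no symbol is repeated more than three times in a row; V, L and D each appear at most once; no smaller symbol precedes a larger one (values never increase from left to right). Value: M (1000) + L (50) + X (10) + X (10) + X (10) + V (5) + I (1) = 1086. So it is a valid standard Roman numeral.

Yes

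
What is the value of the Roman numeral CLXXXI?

CLXXXI: C=100, L=50, X=10, X=10, X=10, I=1
100 + 50 + 10 + 10 + 10 + 1 = 181

181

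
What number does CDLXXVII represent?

CDLXXVII: CD=400, L=50, X=10, X=10, V=5, I=1, I=1
400 + 50 + 10 + 10 + 5 + 1 + 1 = 477

477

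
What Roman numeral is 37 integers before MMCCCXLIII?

MMCCCXLIII = 2343
2343 - 37 = 2306

MMCCCVI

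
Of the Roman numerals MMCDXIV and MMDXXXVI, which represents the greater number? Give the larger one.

MMCDXIV = 2414
MMDXXXVI = 2536
2536 is larger

MMDXXXVI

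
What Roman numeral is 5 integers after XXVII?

XXVII = 27
27 + 5 = 32

XXXII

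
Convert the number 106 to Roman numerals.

Convert 106 to Roman numerals:
  106 contains 1×100 (C)
  6 contains 1×5 (V)
  1 contains 1×1 (I)

CVI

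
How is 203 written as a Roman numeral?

Convert 203 to Roman numerals:
  203 contains 2×100 (CC)
  3 contains 3×1 (III)

CCIII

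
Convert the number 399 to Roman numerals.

Convert 399 to Roman numerals:
  399 contains 3×100 (CCC)
  99 contains 1×90 (XC)
  9 contains 1×9 (IX)

CCCXCIX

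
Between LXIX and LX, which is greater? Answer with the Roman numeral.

LXIX = 69
LX = 60
69 is larger

LXIX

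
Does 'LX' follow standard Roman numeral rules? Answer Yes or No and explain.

'LX': Check the rules: uses only the symbols I, V, X, L, C, D, M; no symbol is repeated more than three times in a row; V, L and D each appear at most once; no smaller symbol precedes a larger one (values never increase from left to right). Value: L (50) + X (10) = 60. So it is a valid standard Roman numeral.

Yes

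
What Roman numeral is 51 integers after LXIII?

LXIII = 63
63 + 51 = 114

CXIV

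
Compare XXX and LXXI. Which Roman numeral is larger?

XXX = 30
LXXI = 71
71 is larger

LXXI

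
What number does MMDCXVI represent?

MMDCXVI: M=1000, M=1000, D=500, C=100, X=10, V=5, I=1
1000 + 1000 + 500 + 100 + 10 + 5 + 1 = 2616

2616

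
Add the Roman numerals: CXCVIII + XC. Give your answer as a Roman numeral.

CXCVIII = 198
XC = 90
198 + 90 = 288

CCLXXXVIII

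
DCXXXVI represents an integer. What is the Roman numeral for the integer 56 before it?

DCXXXVI = 636
636 - 56 = 580

DLXXX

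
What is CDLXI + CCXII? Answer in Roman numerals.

CDLXI = 461
CCXII = 212
461 + 212 = 673

DCLXXIII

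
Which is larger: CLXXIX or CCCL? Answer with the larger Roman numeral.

CLXXIX = 179
CCCL = 350
350 is larger

CCCL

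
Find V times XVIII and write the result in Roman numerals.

V = 5
XVIII = 18
5 × 18 = 90

XC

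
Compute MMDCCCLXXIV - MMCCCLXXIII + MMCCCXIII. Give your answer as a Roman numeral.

MMDCCCLXXIV = 2874, MMCCCLXXIII = 2373, MMCCCXIII = 2313
2874 - 2373 = 501
501 + 2313 = 2814

MMDCCCXIV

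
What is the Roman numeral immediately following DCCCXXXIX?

DCCCXXXIX = 839; next is 840

DCCCXL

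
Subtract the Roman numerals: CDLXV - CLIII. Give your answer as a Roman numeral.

CDLXV = 465
CLIII = 153
465 - 153 = 312

CCCXII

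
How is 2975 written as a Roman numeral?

Convert 2975 to Roman numerals:
  2975 contains 2×1000 (MM)
  975 contains 1×900 (CM)
  75 contains 1×50 (L)
  25 contains 2×10 (XX)
  5 contains 1×5 (V)

MMCMLXXV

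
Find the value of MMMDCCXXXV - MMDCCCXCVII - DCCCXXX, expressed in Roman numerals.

MMMDCCXXXV = 3735, MMDCCCXCVII = 2897, DCCCXXX = 830
3735 - 2897 = 838
838 - 830 = 8

VIII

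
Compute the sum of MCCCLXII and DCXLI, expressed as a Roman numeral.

MCCCLXII = 1362
DCXLI = 641
1362 + 641 = 2003

MMIII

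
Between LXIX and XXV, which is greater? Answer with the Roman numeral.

LXIX = 69
XXV = 25
69 is larger

LXIX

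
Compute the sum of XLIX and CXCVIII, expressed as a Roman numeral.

XLIX = 49
CXCVIII = 198
49 + 198 = 247

CCXLVII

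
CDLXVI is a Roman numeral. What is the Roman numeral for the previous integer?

CDLXVI = 466, so the previous integer is 466 - 1 = 465

CDLXV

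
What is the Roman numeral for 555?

Convert 555 to Roman numerals:
  555 contains 1×500 (D)
  55 contains 1×50 (L)
  5 contains 1×5 (V)

DLV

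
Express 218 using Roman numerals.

Convert 218 to Roman numerals:
  218 contains 2×100 (CC)
  18 contains 1×10 (X)
  8 contains 1×5 (V)
  3 contains 3×1 (III)

CCXVIII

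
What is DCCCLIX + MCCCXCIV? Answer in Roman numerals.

DCCCLIX = 859
MCCCXCIV = 1394
859 + 1394 = 2253

MMCCLIII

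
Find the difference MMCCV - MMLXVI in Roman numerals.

MMCCV = 2205
MMLXVI = 2066
2205 - 2066 = 139

CXXXIX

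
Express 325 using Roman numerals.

Convert 325 to Roman numerals:
  325 contains 3×100 (CCC)
  25 contains 2×10 (XX)
  5 contains 1×5 (V)

CCCXXV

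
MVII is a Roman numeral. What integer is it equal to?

MVII: M=1000, V=5, I=1, I=1
1000 + 5 + 1 + 1 = 1007

1007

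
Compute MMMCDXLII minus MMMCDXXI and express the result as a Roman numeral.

MMMCDXLII = 3442
MMMCDXXI = 3421
3442 - 3421 = 21

XXI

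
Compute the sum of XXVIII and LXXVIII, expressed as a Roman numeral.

XXVIII = 28
LXXVIII = 78
28 + 78 = 106

CVI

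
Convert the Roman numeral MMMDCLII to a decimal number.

MMMDCLII: M=1000, M=1000, M=1000, D=500, C=100, L=50, I=1, I=1
1000 + 1000 + 1000 + 500 + 100 + 50 + 1 + 1 = 3652

3652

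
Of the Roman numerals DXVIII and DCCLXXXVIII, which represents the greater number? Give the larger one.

DXVIII = 518
DCCLXXXVIII = 788
788 is larger

DCCLXXXVIII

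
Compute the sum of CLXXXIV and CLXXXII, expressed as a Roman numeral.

CLXXXIV = 184
CLXXXII = 182
184 + 182 = 366

CCCLXVI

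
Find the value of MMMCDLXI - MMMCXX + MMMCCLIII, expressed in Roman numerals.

MMMCDLXI = 3461, MMMCXX = 3120, MMMCCLIII = 3253
3461 - 3120 = 341
341 + 3253 = 3594

MMMDXCIV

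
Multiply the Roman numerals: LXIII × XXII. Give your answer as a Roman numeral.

LXIII = 63
XXII = 22
63 × 22 = 1386

MCCCLXXXVI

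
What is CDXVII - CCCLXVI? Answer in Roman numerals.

CDXVII = 417
CCCLXVI = 366
417 - 366 = 51

LI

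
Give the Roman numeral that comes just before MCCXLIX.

MCCXLIX = 1249; previous is 1248

MCCXLVIII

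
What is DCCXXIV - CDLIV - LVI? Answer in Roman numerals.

DCCXXIV = 724, CDLIV = 454, LVI = 56
724 - 454 = 270
270 - 56 = 214

CCXIV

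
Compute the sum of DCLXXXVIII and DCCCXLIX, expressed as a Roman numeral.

DCLXXXVIII = 688
DCCCXLIX = 849
688 + 849 = 1537

MDXXXVII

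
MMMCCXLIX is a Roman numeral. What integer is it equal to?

MMMCCXLIX: M=1000, M=1000, M=1000, C=100, C=100, XL=40, IX=9
1000 + 1000 + 1000 + 100 + 100 + 40 + 9 = 3249

3249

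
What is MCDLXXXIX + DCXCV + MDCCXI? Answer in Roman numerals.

MCDLXXXIX = 1489, DCXCV = 695, MDCCXI = 1711
1489 + 695 = 2184
2184 + 1711 = 3895

MMMDCCCXCV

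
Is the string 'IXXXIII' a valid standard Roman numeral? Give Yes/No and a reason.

'IXXXIII': I (position 1) comes before the larger symbol X (position 3) without being directly in front of it as a subtractive pair; apart from IV, IX, XL, XC, CD and CM, symbols must go from largest to smallest

No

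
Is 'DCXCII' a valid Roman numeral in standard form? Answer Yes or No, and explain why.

'DCXCII': Check the rules: uses only the symbols I, V, X, L, C, D, M; no symbol is repeated more than three times in a row; V, L and D each appear at most once; the only place a smaller symbol precedes a larger one is the allowed subtractive pair XC, the symbol right after such a pair (if any) is smaller than the pair's first symbol, and otherwise the values never increase from left to right. Value: D (500) + C (100) + XC (90) + I (1) + I (1) = 692. So it is a valid standard Roman numeral.

Yes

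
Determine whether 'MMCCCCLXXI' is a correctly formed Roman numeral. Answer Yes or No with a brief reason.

'MMCCCCLXXI': More than 3 consecutive C's

No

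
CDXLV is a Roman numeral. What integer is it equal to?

CDXLV: CD=400, XL=40, V=5
400 + 40 + 5 = 445

445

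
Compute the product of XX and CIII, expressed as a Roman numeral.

XX = 20
CIII = 103
20 × 103 = 2060

MMLX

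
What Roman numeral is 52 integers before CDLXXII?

CDLXXII = 472
472 - 52 = 420

CDXX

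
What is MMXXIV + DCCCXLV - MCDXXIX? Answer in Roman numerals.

MMXXIV = 2024, DCCCXLV = 845, MCDXXIX = 1429
2024 + 845 = 2869
2869 - 1429 = 1440

MCDXL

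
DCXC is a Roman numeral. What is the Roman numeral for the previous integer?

DCXC = 690, so the previous integer is 690 - 1 = 689

DCLXXXIX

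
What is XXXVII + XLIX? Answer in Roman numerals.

XXXVII = 37
XLIX = 49
37 + 49 = 86

LXXXVI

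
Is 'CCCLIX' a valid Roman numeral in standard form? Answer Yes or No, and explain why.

'CCCLIX': Check the rules: uses only the symbols I, V, X, L, C, D, M; no symbol is repeated more than three times in a row; V, L and D each appear at most once; the only place a smaller symbol precedes a larger one is the allowed subtractive pair IX, the symbol right after such a pair (if any) is smaller than the pair's first symbol, and otherwise the values never increase from left to right. Value: C (100) + C (100) + C (100) + L (50) + IX (9) = 359. So it is a valid standard Roman numeral.

Yes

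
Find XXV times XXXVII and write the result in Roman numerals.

XXV = 25
XXXVII = 37
25 × 37 = 925

CMXXV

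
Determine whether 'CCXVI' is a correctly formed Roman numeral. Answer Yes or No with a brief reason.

'CCXVI': Check the rules: uses only the symbols I, V, X, L, C, D, M; no symbol is repeated more than three times in a row; V, L and D each appear at most once; no smaller symbol precedes a larger one (values never increase from left to right). Value: C (100) + C (100) + X (10) + V (5) + I (1) = 216. So it is a valid standard Roman numeral.

Yes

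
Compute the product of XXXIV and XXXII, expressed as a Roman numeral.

XXXIV = 34
XXXII = 32
34 × 32 = 1088

MLXXXVIII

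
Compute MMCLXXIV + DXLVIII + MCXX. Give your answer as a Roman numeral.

MMCLXXIV = 2174, DXLVIII = 548, MCXX = 1120
2174 + 548 = 2722
2722 + 1120 = 3842

MMMDCCCXLII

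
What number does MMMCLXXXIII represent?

MMMCLXXXIII: M=1000, M=1000, M=1000, C=100, L=50, X=10, X=10, X=10, I=1, I=1, I=1
1000 + 1000 + 1000 + 100 + 50 + 10 + 10 + 10 + 1 + 1 + 1 = 3183

3183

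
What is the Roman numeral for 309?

Convert 309 to Roman numerals:
  309 contains 3×100 (CCC)
  9 contains 1×9 (IX)

CCCIX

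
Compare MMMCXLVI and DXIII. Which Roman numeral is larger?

MMMCXLVI = 3146
DXIII = 513
3146 is larger

MMMCXLVI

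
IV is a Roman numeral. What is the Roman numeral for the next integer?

IV = 4, so the next integer is 4 + 1 = 5

V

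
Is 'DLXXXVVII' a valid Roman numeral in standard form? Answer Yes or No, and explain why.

'DLXXXVVII': V should not appear more than once

No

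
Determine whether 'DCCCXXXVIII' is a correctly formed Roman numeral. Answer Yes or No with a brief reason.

'DCCCXXXVIII': Check the rules: uses only the symbols I, V, X, L, C, D, M; no symbol is repeated more than three times in a row; V, L and D each appear at most once; no smaller symbol precedes a larger one (values never increase from left to right). Value: D (500) + C (100) + C (100) + C (100) + X (10) + X (10) + X (10) + V (5) + I (1) + I (1) + I (1) = 838. So it is a valid standard Roman numeral.

Yes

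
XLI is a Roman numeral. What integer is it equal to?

XLI: XL=40, I=1
40 + 1 = 41

41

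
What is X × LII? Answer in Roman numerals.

X = 10
LII = 52
10 × 52 = 520

DXX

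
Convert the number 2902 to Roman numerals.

Convert 2902 to Roman numerals:
  2902 contains 2×1000 (MM)
  902 contains 1×900 (CM)
  2 contains 2×1 (II)

MMCMII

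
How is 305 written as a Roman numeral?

Convert 305 to Roman numerals:
  305 contains 3×100 (CCC)
  5 contains 1×5 (V)

CCCV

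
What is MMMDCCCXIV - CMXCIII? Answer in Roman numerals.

MMMDCCCXIV = 3814
CMXCIII = 993
3814 - 993 = 2821

MMDCCCXXI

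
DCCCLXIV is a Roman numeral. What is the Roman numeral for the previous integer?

DCCCLXIV = 864, so the previous integer is 864 - 1 = 863

DCCCLXIII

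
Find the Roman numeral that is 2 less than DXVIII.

DXVIII = 518
518 - 2 = 516

DXVI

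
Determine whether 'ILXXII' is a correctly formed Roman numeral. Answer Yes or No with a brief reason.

'ILXXII': Invalid subtractive combination: IL

No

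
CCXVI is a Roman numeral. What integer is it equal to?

CCXVI: C=100, C=100, X=10, V=5, I=1
100 + 100 + 10 + 5 + 1 = 216

216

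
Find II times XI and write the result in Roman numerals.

II = 2
XI = 11
2 × 11 = 22

XXII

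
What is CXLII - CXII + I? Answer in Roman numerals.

CXLII = 142, CXII = 112, I = 1
142 - 112 = 30
30 + 1 = 31

XXXI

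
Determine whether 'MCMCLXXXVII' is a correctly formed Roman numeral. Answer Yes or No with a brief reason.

'MCMCLXXXVII': C cannot come right after the subtractive pair CM: once C is subtracted in CM, the next symbol must be smaller than C

No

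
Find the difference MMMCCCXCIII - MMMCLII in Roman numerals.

MMMCCCXCIII = 3393
MMMCLII = 3152
3393 - 3152 = 241

CCXLI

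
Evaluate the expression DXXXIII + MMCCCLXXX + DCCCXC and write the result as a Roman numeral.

DXXXIII = 533, MMCCCLXXX = 2380, DCCCXC = 890
533 + 2380 = 2913
2913 + 890 = 3803

MMMDCCCIII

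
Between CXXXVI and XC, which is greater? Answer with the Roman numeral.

CXXXVI = 136
XC = 90
136 is larger

CXXXVI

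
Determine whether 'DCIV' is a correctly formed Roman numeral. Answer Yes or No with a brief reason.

'DCIV': Check the rules: uses only the symbols I, V, X, L, C, D, M; no symbol is repeated more than three times in a row; V, L and D each appear at most once; the only place a smaller symbol precedes a larger one is the allowed subtractive pair IV, the symbol right after such a pair (if any) is smaller than the pair's first symbol, and otherwise the values never increase from left to right. Value: D (500) + C (100) + IV (4) = 604. So it is a valid standard Roman numeral.

Yes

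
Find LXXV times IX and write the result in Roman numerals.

LXXV = 75
IX = 9
75 × 9 = 675

DCLXXV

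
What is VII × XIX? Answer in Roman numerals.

VII = 7
XIX = 19
7 × 19 = 133

CXXXIII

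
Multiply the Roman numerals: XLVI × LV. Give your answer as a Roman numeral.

XLVI = 46
LV = 55
46 × 55 = 2530

MMDXXX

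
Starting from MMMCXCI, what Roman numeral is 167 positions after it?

MMMCXCI = 3191
3191 + 167 = 3358

MMMCCCLVIII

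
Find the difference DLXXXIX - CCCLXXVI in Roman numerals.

DLXXXIX = 589
CCCLXXVI = 376
589 - 376 = 213

CCXIII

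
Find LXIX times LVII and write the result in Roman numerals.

LXIX = 69
LVII = 57
69 × 57 = 3933

MMMCMXXXIII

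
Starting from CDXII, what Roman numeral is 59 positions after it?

CDXII = 412
412 + 59 = 471

CDLXXI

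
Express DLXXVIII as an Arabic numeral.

DLXXVIII: D=500, L=50, X=10, X=10, V=5, I=1, I=1, I=1
500 + 50 + 10 + 10 + 5 + 1 + 1 + 1 = 578

578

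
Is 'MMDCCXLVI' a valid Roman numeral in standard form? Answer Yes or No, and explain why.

'MMDCCXLVI': Check the rules: uses only the symbols I, V, X, L, C, D, M; no symbol is repeated more than three times in a row; V, L and D each appear at most once; the only place a smaller symbol precedes a larger one is the allowed subtractive pair XL, the symbol right after such a pair (if any) is smaller than the pair's first symbol, and otherwise the values never increase from left to right. Value: M (1000) + M (1000) + D (500) + C (100) + C (100) + XL (40) + V (5) + I (1) = 2746. So it is a valid standard Roman numeral.

Yes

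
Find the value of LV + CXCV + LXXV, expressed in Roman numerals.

LV = 55, CXCV = 195, LXXV = 75
55 + 195 = 250
250 + 75 = 325

CCCXXV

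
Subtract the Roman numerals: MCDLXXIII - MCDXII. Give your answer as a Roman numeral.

MCDLXXIII = 1473
MCDXII = 1412
1473 - 1412 = 61

LXI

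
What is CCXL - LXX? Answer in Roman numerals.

CCXL = 240
LXX = 70
240 - 70 = 170

CLXX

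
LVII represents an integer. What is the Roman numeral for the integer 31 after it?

LVII = 57
57 + 31 = 88

LXXXVIII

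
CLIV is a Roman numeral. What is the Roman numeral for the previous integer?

CLIV = 154; previous is 153

CLIII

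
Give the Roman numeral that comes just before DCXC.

DCXC = 690; previous is 689

DCLXXXIX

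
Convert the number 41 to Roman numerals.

Convert 41 to Roman numerals:
  41 contains 1×40 (XL)
  1 contains 1×1 (I)

XLI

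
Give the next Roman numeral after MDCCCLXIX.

MDCCCLXIX = 1869; next is 1870

MDCCCLXX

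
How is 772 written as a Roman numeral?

Convert 772 to Roman numerals:
  772 contains 1×500 (D)
  272 contains 2×100 (CC)
  72 contains 1×50 (L)
  22 contains 2×10 (XX)
  2 contains 2×1 (II)

DCCLXXII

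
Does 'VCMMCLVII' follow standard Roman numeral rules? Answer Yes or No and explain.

'VCMMCLVII': V should not appear more than once

No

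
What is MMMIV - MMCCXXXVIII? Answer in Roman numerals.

MMMIV = 3004
MMCCXXXVIII = 2238
3004 - 2238 = 766

DCCLXVI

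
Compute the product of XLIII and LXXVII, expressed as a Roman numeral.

XLIII = 43
LXXVII = 77
43 × 77 = 3311

MMMCCCXI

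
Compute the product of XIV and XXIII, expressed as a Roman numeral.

XIV = 14
XXIII = 23
14 × 23 = 322

CCCXXII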